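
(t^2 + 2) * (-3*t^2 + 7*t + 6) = -3*t^4 + 7*t^3 + 14*t + 12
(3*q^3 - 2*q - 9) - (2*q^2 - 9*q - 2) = 3*q^3 - 2*q^2 + 7*q - 7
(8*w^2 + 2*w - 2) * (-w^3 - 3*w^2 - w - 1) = -8*w^5 - 26*w^4 - 12*w^3 - 4*w^2 + 2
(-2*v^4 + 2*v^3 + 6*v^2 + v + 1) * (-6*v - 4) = 12*v^5 - 4*v^4 - 44*v^3 - 30*v^2 - 10*v - 4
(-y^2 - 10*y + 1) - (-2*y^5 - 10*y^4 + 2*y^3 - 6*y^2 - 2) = 2*y^5 + 10*y^4 - 2*y^3 + 5*y^2 - 10*y + 3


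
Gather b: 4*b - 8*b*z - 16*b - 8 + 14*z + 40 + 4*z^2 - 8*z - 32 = b*(-8*z - 12) + 4*z^2 + 6*z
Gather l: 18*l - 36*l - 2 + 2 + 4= 4 - 18*l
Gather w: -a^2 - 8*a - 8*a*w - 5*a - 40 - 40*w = -a^2 - 13*a + w*(-8*a - 40) - 40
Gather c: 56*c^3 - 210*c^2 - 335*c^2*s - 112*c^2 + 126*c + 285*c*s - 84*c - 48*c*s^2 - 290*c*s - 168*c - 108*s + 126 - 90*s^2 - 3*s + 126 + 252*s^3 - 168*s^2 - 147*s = 56*c^3 + c^2*(-335*s - 322) + c*(-48*s^2 - 5*s - 126) + 252*s^3 - 258*s^2 - 258*s + 252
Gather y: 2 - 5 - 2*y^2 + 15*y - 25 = -2*y^2 + 15*y - 28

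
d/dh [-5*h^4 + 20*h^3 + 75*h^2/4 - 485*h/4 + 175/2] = -20*h^3 + 60*h^2 + 75*h/2 - 485/4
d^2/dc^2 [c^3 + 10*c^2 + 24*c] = 6*c + 20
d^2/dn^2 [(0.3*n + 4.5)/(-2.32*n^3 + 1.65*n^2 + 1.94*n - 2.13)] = (-9.68832*n^5 - 283.7592*n^4 + 271.28202*n^3 + 65.80386*n^2 + 40.6701*n - 67.98222)/(12.487168*n^9 - 26.64288*n^8 - 12.376968*n^7 + 74.459331*n^6 - 38.572134*n^5 - 58.753269*n^4 + 65.18422*n^3 + 1.591749*n^2 - 26.404758*n + 9.663597)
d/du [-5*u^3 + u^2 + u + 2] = -15*u^2 + 2*u + 1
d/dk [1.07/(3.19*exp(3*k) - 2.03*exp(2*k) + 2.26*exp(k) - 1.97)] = (-10.2399*exp(2*k) + 4.3442*exp(k) - 2.4182)*exp(k)/(3.19*exp(3*k) - 2.03*exp(2*k) + 2.26*exp(k) - 1.97)^2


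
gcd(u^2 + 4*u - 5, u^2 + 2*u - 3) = u - 1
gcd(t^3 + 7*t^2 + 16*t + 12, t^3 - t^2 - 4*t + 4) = t + 2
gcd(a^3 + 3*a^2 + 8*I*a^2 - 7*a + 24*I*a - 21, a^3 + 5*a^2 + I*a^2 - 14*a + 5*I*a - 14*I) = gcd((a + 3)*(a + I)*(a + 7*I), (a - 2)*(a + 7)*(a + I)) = a + I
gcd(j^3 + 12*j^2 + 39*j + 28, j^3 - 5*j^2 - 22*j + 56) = j + 4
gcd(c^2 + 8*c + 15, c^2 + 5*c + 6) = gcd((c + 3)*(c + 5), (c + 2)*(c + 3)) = c + 3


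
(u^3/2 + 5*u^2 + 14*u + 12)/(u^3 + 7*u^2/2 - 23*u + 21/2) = (u^3 + 10*u^2 + 28*u + 24)/(2*u^3 + 7*u^2 - 46*u + 21)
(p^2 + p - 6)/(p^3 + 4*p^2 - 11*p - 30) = (p^2 + p - 6)/(p^3 + 4*p^2 - 11*p - 30)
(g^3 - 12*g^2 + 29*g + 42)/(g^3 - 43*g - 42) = (g - 6)/(g + 6)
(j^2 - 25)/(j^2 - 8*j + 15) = (j + 5)/(j - 3)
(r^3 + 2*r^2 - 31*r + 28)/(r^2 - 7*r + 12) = (r^2 + 6*r - 7)/(r - 3)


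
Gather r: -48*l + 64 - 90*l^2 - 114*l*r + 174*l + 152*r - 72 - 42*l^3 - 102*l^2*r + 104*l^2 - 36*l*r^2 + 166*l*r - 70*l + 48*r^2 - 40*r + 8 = -42*l^3 + 14*l^2 + 56*l + r^2*(48 - 36*l) + r*(-102*l^2 + 52*l + 112)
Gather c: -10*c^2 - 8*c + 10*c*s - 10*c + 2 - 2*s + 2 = -10*c^2 + c*(10*s - 18) - 2*s + 4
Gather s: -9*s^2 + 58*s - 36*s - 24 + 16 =-9*s^2 + 22*s - 8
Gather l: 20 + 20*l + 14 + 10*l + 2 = 30*l + 36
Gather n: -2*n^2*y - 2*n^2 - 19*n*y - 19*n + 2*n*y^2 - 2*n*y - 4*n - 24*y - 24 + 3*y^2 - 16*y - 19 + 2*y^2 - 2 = n^2*(-2*y - 2) + n*(2*y^2 - 21*y - 23) + 5*y^2 - 40*y - 45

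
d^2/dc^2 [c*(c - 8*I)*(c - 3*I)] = 6*c - 22*I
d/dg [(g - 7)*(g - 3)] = 2*g - 10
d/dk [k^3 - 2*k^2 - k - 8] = 3*k^2 - 4*k - 1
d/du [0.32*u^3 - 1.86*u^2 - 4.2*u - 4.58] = 0.96*u^2 - 3.72*u - 4.2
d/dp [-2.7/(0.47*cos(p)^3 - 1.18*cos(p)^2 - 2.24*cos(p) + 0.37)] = (-3.807*cos(p)^2 + 6.372*cos(p) + 6.048)*sin(p)/(0.47*cos(p)^3 - 1.18*cos(p)^2 - 2.24*cos(p) + 0.37)^2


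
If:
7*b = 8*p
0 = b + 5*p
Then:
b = 0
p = 0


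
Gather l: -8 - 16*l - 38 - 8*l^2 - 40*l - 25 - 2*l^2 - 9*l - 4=-10*l^2 - 65*l - 75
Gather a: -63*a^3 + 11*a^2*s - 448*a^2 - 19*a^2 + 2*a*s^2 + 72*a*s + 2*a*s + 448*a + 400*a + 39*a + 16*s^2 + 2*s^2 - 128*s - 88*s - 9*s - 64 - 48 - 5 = -63*a^3 + a^2*(11*s - 467) + a*(2*s^2 + 74*s + 887) + 18*s^2 - 225*s - 117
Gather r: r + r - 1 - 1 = 2*r - 2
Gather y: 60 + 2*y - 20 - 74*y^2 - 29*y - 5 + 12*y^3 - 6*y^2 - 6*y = 12*y^3 - 80*y^2 - 33*y + 35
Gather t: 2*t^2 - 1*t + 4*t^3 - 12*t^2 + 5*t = 4*t^3 - 10*t^2 + 4*t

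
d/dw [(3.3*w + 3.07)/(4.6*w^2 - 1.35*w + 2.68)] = (-15.18*w^2 - 28.244*w + 12.9885)/(21.16*w^4 - 12.42*w^3 + 26.4785*w^2 - 7.236*w + 7.1824)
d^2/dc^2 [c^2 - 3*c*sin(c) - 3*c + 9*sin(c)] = 3*c*sin(c) - 9*sin(c) - 6*cos(c) + 2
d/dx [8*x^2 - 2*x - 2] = 16*x - 2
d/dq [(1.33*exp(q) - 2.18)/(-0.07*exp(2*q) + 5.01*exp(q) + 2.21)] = (0.0931*exp(2*q) - 0.3052*exp(q) + 13.8611)*exp(q)/(0.0049*exp(4*q) - 0.7014*exp(3*q) + 24.7907*exp(2*q) + 22.1442*exp(q) + 4.8841)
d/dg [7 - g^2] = -2*g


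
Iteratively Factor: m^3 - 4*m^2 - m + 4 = (m - 4)*(m^2 - 1) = (m - 4)*(m - 1)*(m + 1)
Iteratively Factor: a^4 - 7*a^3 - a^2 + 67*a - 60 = (a - 1)*(a^3 - 6*a^2 - 7*a + 60) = (a - 4)*(a - 1)*(a^2 - 2*a - 15) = (a - 5)*(a - 4)*(a - 1)*(a + 3)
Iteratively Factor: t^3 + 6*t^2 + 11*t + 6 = (t + 3)*(t^2 + 3*t + 2) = (t + 2)*(t + 3)*(t + 1)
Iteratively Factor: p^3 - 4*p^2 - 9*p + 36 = (p - 3)*(p^2 - p - 12) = (p - 4)*(p - 3)*(p + 3)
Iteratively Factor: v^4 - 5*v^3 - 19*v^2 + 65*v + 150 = (v + 2)*(v^3 - 7*v^2 - 5*v + 75) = (v + 2)*(v + 3)*(v^2 - 10*v + 25) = (v - 5)*(v + 2)*(v + 3)*(v - 5)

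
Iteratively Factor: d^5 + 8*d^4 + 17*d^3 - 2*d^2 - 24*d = (d)*(d^4 + 8*d^3 + 17*d^2 - 2*d - 24) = d*(d - 1)*(d^3 + 9*d^2 + 26*d + 24) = d*(d - 1)*(d + 4)*(d^2 + 5*d + 6) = d*(d - 1)*(d + 2)*(d + 4)*(d + 3)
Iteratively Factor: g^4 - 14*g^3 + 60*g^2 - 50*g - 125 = (g + 1)*(g^3 - 15*g^2 + 75*g - 125) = (g - 5)*(g + 1)*(g^2 - 10*g + 25) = (g - 5)^2*(g + 1)*(g - 5)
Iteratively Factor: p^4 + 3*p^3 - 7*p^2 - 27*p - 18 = (p + 2)*(p^3 + p^2 - 9*p - 9) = (p + 2)*(p + 3)*(p^2 - 2*p - 3) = (p - 3)*(p + 2)*(p + 3)*(p + 1)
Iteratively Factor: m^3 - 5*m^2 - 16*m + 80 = (m - 5)*(m^2 - 16) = (m - 5)*(m + 4)*(m - 4)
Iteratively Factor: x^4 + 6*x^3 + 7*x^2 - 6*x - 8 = (x - 1)*(x^3 + 7*x^2 + 14*x + 8) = (x - 1)*(x + 2)*(x^2 + 5*x + 4) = (x - 1)*(x + 1)*(x + 2)*(x + 4)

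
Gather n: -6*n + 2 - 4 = -6*n - 2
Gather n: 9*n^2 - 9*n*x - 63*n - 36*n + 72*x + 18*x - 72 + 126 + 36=9*n^2 + n*(-9*x - 99) + 90*x + 90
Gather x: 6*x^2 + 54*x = 6*x^2 + 54*x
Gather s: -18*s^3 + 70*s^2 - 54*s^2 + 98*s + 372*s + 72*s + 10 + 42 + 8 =-18*s^3 + 16*s^2 + 542*s + 60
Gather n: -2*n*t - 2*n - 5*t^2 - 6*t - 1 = n*(-2*t - 2) - 5*t^2 - 6*t - 1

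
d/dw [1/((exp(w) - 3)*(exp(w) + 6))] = (-2*exp(w) - 3)*exp(w)/(exp(4*w) + 6*exp(3*w) - 27*exp(2*w) - 108*exp(w) + 324)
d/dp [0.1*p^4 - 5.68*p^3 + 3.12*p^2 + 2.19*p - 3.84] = 0.4*p^3 - 17.04*p^2 + 6.24*p + 2.19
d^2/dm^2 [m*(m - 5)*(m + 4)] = 6*m - 2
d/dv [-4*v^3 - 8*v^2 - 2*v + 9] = -12*v^2 - 16*v - 2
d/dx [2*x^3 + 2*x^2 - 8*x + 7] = 6*x^2 + 4*x - 8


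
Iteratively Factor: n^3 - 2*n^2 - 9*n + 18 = (n + 3)*(n^2 - 5*n + 6) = (n - 3)*(n + 3)*(n - 2)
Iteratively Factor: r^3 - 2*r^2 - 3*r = (r)*(r^2 - 2*r - 3) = r*(r + 1)*(r - 3)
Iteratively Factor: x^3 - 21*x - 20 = (x + 1)*(x^2 - x - 20) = (x + 1)*(x + 4)*(x - 5)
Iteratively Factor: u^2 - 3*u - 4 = (u + 1)*(u - 4)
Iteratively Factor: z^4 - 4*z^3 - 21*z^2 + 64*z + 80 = (z + 1)*(z^3 - 5*z^2 - 16*z + 80) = (z - 5)*(z + 1)*(z^2 - 16) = (z - 5)*(z - 4)*(z + 1)*(z + 4)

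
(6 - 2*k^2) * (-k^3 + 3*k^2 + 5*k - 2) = 2*k^5 - 6*k^4 - 16*k^3 + 22*k^2 + 30*k - 12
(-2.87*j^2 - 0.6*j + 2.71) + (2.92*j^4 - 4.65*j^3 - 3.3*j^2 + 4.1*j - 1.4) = 2.92*j^4 - 4.65*j^3 - 6.17*j^2 + 3.5*j + 1.31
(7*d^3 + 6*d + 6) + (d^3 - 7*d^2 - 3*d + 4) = 8*d^3 - 7*d^2 + 3*d + 10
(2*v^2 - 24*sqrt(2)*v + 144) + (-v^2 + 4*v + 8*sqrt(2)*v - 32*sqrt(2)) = v^2 - 16*sqrt(2)*v + 4*v - 32*sqrt(2) + 144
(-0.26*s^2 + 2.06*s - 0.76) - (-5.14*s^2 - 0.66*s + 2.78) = 4.88*s^2 + 2.72*s - 3.54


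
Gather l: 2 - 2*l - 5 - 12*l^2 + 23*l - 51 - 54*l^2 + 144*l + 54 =-66*l^2 + 165*l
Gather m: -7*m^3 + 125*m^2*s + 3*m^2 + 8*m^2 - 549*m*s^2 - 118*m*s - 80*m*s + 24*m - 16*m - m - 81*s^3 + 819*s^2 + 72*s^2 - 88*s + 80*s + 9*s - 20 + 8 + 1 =-7*m^3 + m^2*(125*s + 11) + m*(-549*s^2 - 198*s + 7) - 81*s^3 + 891*s^2 + s - 11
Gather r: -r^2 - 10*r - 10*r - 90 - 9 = -r^2 - 20*r - 99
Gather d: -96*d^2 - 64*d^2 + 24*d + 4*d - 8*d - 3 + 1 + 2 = -160*d^2 + 20*d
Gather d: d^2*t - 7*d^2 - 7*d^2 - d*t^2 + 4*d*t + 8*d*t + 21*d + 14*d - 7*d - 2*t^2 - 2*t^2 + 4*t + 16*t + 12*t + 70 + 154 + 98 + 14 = d^2*(t - 14) + d*(-t^2 + 12*t + 28) - 4*t^2 + 32*t + 336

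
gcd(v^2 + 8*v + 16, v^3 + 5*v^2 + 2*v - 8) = v + 4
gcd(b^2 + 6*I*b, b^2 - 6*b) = b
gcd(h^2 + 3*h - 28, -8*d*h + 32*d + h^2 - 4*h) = h - 4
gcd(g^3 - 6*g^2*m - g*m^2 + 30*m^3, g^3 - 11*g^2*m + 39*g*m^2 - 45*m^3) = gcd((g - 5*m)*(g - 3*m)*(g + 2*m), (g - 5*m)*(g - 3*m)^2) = g^2 - 8*g*m + 15*m^2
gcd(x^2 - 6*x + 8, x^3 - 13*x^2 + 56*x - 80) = x - 4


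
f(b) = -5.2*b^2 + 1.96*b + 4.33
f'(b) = 1.96 - 10.4*b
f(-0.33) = 3.12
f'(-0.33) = 5.39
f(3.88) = -66.35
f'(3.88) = -38.39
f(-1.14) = -4.66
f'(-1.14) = 13.82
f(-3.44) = -63.95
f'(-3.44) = 37.74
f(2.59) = -25.48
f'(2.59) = -24.98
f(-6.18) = -206.38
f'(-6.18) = 66.23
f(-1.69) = -13.83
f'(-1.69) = 19.54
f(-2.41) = -30.60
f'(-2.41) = 27.02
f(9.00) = -399.23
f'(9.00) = -91.64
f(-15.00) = -1195.07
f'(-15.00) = 157.96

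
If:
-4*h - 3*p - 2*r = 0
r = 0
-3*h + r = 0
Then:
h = 0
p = 0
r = 0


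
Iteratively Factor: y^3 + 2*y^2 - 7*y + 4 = (y - 1)*(y^2 + 3*y - 4) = (y - 1)^2*(y + 4)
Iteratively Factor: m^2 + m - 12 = (m + 4)*(m - 3)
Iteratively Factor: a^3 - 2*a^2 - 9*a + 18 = (a - 2)*(a^2 - 9) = (a - 3)*(a - 2)*(a + 3)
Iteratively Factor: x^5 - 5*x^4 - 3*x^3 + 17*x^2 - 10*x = (x - 1)*(x^4 - 4*x^3 - 7*x^2 + 10*x) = (x - 1)^2*(x^3 - 3*x^2 - 10*x) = (x - 1)^2*(x + 2)*(x^2 - 5*x) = (x - 5)*(x - 1)^2*(x + 2)*(x)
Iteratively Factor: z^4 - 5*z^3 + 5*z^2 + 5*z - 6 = (z - 1)*(z^3 - 4*z^2 + z + 6) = (z - 3)*(z - 1)*(z^2 - z - 2) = (z - 3)*(z - 1)*(z + 1)*(z - 2)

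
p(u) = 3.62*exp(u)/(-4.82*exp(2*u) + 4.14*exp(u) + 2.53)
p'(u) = 3.62*(9.64*exp(2*u) - 4.14*exp(u))*exp(u)/(-4.82*exp(2*u) + 4.14*exp(u) + 2.53)^2 + 3.62*exp(u)/(-4.82*exp(2*u) + 4.14*exp(u) + 2.53) = (17.4484*exp(2*u) + 9.1586)*exp(u)/(23.2324*exp(4*u) - 39.9096*exp(3*u) - 7.2496*exp(2*u) + 20.9484*exp(u) + 6.4009)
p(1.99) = -0.12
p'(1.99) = 0.14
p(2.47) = -0.07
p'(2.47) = 0.07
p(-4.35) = 0.02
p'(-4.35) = 0.02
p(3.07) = -0.04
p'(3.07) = 0.04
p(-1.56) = 0.24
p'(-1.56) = 0.21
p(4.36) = -0.01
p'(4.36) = 0.01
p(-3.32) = 0.05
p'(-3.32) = 0.05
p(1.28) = -0.29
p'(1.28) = 0.42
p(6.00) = 0.00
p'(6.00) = 0.00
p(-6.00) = 0.00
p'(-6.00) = 0.00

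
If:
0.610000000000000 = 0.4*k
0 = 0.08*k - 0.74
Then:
No Solution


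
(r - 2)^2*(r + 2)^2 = r^4 - 8*r^2 + 16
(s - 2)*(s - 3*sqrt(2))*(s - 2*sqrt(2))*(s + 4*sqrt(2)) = s^4 - 2*s^3 - sqrt(2)*s^3 - 28*s^2 + 2*sqrt(2)*s^2 + 56*s + 48*sqrt(2)*s - 96*sqrt(2)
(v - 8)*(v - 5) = v^2 - 13*v + 40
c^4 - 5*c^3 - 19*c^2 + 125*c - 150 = (c - 5)*(c - 3)*(c - 2)*(c + 5)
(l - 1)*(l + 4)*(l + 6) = l^3 + 9*l^2 + 14*l - 24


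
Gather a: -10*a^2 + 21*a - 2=-10*a^2 + 21*a - 2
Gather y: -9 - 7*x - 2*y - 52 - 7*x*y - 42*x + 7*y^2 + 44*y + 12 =-49*x + 7*y^2 + y*(42 - 7*x) - 49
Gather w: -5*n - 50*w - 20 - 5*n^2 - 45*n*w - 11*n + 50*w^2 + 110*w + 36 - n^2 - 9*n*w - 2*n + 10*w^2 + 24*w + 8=-6*n^2 - 18*n + 60*w^2 + w*(84 - 54*n) + 24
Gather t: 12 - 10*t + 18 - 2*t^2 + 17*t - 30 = -2*t^2 + 7*t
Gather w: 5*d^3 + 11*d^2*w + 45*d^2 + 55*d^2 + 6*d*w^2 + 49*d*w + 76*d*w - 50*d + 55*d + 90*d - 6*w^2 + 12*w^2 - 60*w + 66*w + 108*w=5*d^3 + 100*d^2 + 95*d + w^2*(6*d + 6) + w*(11*d^2 + 125*d + 114)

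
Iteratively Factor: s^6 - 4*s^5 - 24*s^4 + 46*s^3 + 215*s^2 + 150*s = (s - 5)*(s^5 + s^4 - 19*s^3 - 49*s^2 - 30*s) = (s - 5)^2*(s^4 + 6*s^3 + 11*s^2 + 6*s) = (s - 5)^2*(s + 1)*(s^3 + 5*s^2 + 6*s) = (s - 5)^2*(s + 1)*(s + 3)*(s^2 + 2*s) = s*(s - 5)^2*(s + 1)*(s + 3)*(s + 2)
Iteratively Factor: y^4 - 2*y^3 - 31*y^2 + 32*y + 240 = (y - 5)*(y^3 + 3*y^2 - 16*y - 48) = (y - 5)*(y + 4)*(y^2 - y - 12) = (y - 5)*(y + 3)*(y + 4)*(y - 4)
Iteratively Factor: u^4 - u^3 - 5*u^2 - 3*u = (u + 1)*(u^3 - 2*u^2 - 3*u) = (u - 3)*(u + 1)*(u^2 + u) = u*(u - 3)*(u + 1)*(u + 1)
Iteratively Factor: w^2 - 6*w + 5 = (w - 1)*(w - 5)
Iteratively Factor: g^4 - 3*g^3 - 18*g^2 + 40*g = (g - 5)*(g^3 + 2*g^2 - 8*g) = (g - 5)*(g + 4)*(g^2 - 2*g) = g*(g - 5)*(g + 4)*(g - 2)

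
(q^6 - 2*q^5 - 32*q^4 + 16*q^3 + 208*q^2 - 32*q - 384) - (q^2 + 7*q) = q^6 - 2*q^5 - 32*q^4 + 16*q^3 + 207*q^2 - 39*q - 384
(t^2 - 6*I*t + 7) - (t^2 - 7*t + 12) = 7*t - 6*I*t - 5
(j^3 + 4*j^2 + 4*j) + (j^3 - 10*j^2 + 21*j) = 2*j^3 - 6*j^2 + 25*j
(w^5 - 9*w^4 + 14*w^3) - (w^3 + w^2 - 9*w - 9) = w^5 - 9*w^4 + 13*w^3 - w^2 + 9*w + 9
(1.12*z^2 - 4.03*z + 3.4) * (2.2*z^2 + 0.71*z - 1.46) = 2.464*z^4 - 8.0708*z^3 + 2.9835*z^2 + 8.2978*z - 4.964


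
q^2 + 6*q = q*(q + 6)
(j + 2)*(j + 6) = j^2 + 8*j + 12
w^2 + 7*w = w*(w + 7)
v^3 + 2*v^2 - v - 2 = (v - 1)*(v + 1)*(v + 2)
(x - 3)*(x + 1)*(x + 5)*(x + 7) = x^4 + 10*x^3 + 8*x^2 - 106*x - 105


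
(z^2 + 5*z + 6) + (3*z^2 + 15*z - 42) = 4*z^2 + 20*z - 36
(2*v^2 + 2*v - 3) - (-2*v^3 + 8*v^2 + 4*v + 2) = 2*v^3 - 6*v^2 - 2*v - 5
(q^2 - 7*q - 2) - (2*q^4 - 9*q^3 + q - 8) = -2*q^4 + 9*q^3 + q^2 - 8*q + 6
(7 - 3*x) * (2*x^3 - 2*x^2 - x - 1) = -6*x^4 + 20*x^3 - 11*x^2 - 4*x - 7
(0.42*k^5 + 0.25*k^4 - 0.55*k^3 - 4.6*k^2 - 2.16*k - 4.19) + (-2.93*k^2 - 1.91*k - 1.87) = 0.42*k^5 + 0.25*k^4 - 0.55*k^3 - 7.53*k^2 - 4.07*k - 6.06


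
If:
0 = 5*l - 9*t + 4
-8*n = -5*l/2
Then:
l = 9*t/5 - 4/5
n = 9*t/16 - 1/4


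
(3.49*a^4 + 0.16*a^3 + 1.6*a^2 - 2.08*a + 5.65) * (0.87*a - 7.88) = 3.0363*a^5 - 27.362*a^4 + 0.1312*a^3 - 14.4176*a^2 + 21.3059*a - 44.522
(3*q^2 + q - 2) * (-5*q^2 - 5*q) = -15*q^4 - 20*q^3 + 5*q^2 + 10*q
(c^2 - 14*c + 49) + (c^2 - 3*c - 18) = 2*c^2 - 17*c + 31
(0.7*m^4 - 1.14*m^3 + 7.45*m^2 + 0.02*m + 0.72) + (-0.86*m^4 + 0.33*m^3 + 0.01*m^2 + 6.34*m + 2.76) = -0.16*m^4 - 0.81*m^3 + 7.46*m^2 + 6.36*m + 3.48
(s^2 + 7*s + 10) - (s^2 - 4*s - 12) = 11*s + 22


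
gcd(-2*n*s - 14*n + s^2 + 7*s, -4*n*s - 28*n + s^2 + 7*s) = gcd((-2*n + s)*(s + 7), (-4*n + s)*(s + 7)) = s + 7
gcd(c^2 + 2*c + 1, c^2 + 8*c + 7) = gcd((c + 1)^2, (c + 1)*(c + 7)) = c + 1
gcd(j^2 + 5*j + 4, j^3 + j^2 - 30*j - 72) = j + 4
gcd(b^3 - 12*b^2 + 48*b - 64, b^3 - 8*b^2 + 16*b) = b^2 - 8*b + 16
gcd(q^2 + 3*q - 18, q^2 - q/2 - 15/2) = q - 3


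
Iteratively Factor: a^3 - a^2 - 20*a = (a + 4)*(a^2 - 5*a) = (a - 5)*(a + 4)*(a)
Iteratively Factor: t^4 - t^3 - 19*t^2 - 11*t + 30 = (t + 3)*(t^3 - 4*t^2 - 7*t + 10) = (t - 1)*(t + 3)*(t^2 - 3*t - 10) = (t - 5)*(t - 1)*(t + 3)*(t + 2)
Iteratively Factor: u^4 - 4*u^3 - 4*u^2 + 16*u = (u)*(u^3 - 4*u^2 - 4*u + 16) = u*(u - 2)*(u^2 - 2*u - 8) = u*(u - 4)*(u - 2)*(u + 2)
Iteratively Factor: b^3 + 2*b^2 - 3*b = (b - 1)*(b^2 + 3*b) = b*(b - 1)*(b + 3)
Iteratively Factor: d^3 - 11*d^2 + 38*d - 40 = (d - 5)*(d^2 - 6*d + 8) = (d - 5)*(d - 2)*(d - 4)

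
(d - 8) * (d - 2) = d^2 - 10*d + 16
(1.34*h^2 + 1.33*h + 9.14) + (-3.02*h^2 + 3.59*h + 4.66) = -1.68*h^2 + 4.92*h + 13.8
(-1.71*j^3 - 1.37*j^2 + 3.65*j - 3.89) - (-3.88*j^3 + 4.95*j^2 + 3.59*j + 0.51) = 2.17*j^3 - 6.32*j^2 + 0.0600000000000001*j - 4.4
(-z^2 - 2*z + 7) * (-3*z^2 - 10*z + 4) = 3*z^4 + 16*z^3 - 5*z^2 - 78*z + 28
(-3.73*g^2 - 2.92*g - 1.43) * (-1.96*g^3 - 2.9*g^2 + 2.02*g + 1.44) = 7.3108*g^5 + 16.5402*g^4 + 3.7362*g^3 - 7.1226*g^2 - 7.0934*g - 2.0592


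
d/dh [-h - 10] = -1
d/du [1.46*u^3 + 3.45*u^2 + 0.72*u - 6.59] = 4.38*u^2 + 6.9*u + 0.72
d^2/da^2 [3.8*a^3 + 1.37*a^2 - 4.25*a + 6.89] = 22.8*a + 2.74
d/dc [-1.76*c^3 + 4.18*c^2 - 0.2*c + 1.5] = -5.28*c^2 + 8.36*c - 0.2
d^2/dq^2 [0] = 0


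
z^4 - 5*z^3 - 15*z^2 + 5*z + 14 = (z - 7)*(z - 1)*(z + 1)*(z + 2)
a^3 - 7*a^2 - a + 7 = (a - 7)*(a - 1)*(a + 1)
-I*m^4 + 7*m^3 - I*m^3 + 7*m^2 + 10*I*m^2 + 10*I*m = m*(m + 2*I)*(m + 5*I)*(-I*m - I)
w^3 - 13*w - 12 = (w - 4)*(w + 1)*(w + 3)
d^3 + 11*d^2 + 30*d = d*(d + 5)*(d + 6)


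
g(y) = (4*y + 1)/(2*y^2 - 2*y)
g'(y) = (2 - 4*y)*(4*y + 1)/(2*y^2 - 2*y)^2 + 4/(2*y^2 - 2*y) = (-2*y^2 - y + 1/2)/(y^2*(y^2 - 2*y + 1))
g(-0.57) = -0.72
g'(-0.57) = 0.52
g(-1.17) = -0.72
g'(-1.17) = -0.17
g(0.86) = -18.44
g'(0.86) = -126.87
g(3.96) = 0.72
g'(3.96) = -0.25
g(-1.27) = -0.71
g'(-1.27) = -0.18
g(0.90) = -25.56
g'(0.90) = -249.38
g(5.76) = 0.44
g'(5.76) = -0.10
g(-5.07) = -0.31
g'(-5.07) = -0.05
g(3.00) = 1.08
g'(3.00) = -0.57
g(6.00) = 0.42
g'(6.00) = -0.09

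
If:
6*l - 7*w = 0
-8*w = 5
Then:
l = -35/48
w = -5/8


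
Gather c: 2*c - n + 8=2*c - n + 8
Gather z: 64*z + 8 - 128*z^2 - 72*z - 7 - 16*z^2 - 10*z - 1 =-144*z^2 - 18*z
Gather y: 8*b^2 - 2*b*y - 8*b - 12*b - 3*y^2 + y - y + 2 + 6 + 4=8*b^2 - 2*b*y - 20*b - 3*y^2 + 12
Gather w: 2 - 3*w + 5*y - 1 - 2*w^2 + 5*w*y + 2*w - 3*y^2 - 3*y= -2*w^2 + w*(5*y - 1) - 3*y^2 + 2*y + 1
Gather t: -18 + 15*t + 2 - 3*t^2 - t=-3*t^2 + 14*t - 16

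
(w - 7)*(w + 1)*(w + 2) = w^3 - 4*w^2 - 19*w - 14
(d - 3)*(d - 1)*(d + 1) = d^3 - 3*d^2 - d + 3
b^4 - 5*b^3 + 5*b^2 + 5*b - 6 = (b - 3)*(b - 2)*(b - 1)*(b + 1)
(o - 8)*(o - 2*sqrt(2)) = o^2 - 8*o - 2*sqrt(2)*o + 16*sqrt(2)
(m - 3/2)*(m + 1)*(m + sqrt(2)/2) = m^3 - m^2/2 + sqrt(2)*m^2/2 - 3*m/2 - sqrt(2)*m/4 - 3*sqrt(2)/4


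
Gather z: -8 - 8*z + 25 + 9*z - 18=z - 1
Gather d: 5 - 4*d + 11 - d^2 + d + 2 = -d^2 - 3*d + 18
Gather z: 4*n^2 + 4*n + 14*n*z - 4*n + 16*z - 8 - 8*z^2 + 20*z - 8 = 4*n^2 - 8*z^2 + z*(14*n + 36) - 16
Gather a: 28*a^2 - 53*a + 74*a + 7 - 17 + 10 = 28*a^2 + 21*a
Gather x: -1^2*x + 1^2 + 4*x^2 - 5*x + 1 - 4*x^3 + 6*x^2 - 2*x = -4*x^3 + 10*x^2 - 8*x + 2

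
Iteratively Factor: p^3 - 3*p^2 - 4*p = (p + 1)*(p^2 - 4*p) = p*(p + 1)*(p - 4)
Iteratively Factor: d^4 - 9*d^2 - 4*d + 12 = (d - 3)*(d^3 + 3*d^2 - 4) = (d - 3)*(d + 2)*(d^2 + d - 2) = (d - 3)*(d - 1)*(d + 2)*(d + 2)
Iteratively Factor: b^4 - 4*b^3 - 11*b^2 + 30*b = (b - 2)*(b^3 - 2*b^2 - 15*b) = b*(b - 2)*(b^2 - 2*b - 15) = b*(b - 5)*(b - 2)*(b + 3)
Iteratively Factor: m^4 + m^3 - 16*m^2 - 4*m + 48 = (m - 3)*(m^3 + 4*m^2 - 4*m - 16) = (m - 3)*(m + 2)*(m^2 + 2*m - 8) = (m - 3)*(m - 2)*(m + 2)*(m + 4)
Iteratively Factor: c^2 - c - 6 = (c - 3)*(c + 2)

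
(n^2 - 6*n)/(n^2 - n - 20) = n*(6 - n)/(-n^2 + n + 20)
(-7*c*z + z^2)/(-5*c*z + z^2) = (7*c - z)/(5*c - z)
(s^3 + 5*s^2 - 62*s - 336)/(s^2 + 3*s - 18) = (s^2 - s - 56)/(s - 3)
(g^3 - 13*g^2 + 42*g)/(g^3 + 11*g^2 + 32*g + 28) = g*(g^2 - 13*g + 42)/(g^3 + 11*g^2 + 32*g + 28)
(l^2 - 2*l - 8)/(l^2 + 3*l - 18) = (l^2 - 2*l - 8)/(l^2 + 3*l - 18)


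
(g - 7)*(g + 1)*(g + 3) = g^3 - 3*g^2 - 25*g - 21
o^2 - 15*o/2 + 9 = (o - 6)*(o - 3/2)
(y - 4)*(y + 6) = y^2 + 2*y - 24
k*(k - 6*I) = k^2 - 6*I*k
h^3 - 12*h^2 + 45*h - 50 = (h - 5)^2*(h - 2)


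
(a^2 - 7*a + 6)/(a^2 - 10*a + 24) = (a - 1)/(a - 4)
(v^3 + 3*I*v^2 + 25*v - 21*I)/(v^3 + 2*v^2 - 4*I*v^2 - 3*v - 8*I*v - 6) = (v + 7*I)/(v + 2)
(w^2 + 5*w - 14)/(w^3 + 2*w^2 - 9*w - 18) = (w^2 + 5*w - 14)/(w^3 + 2*w^2 - 9*w - 18)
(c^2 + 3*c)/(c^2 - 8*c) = (c + 3)/(c - 8)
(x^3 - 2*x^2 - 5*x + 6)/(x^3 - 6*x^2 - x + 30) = (x - 1)/(x - 5)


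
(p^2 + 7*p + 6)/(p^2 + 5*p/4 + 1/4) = 4*(p + 6)/(4*p + 1)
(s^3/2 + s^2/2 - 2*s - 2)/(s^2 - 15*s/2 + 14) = (s^3 + s^2 - 4*s - 4)/(2*s^2 - 15*s + 28)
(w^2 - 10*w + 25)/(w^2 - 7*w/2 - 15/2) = 2*(w - 5)/(2*w + 3)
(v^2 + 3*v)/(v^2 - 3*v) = (v + 3)/(v - 3)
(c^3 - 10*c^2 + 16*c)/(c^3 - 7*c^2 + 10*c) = (c - 8)/(c - 5)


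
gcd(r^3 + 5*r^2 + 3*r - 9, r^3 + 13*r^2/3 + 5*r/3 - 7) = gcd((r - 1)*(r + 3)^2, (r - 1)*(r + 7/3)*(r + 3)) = r^2 + 2*r - 3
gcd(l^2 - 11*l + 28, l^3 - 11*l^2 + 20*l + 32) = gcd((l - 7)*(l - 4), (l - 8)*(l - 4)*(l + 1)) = l - 4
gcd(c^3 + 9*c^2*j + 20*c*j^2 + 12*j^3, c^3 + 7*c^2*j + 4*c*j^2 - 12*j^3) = c^2 + 8*c*j + 12*j^2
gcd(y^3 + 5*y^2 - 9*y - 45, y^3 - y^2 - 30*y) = y + 5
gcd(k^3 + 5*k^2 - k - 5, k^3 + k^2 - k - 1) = k^2 - 1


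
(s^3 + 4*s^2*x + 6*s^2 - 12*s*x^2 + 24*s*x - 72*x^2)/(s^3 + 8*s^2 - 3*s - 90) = (s^2 + 4*s*x - 12*x^2)/(s^2 + 2*s - 15)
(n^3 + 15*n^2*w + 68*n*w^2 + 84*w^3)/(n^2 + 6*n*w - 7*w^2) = (-n^2 - 8*n*w - 12*w^2)/(-n + w)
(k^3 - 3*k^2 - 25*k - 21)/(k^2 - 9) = (k^2 - 6*k - 7)/(k - 3)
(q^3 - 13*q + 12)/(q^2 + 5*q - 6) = (q^2 + q - 12)/(q + 6)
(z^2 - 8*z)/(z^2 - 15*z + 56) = z/(z - 7)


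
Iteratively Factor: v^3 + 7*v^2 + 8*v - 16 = (v + 4)*(v^2 + 3*v - 4) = (v - 1)*(v + 4)*(v + 4)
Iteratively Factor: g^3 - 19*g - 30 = (g + 3)*(g^2 - 3*g - 10) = (g + 2)*(g + 3)*(g - 5)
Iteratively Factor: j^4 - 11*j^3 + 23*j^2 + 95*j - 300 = (j + 3)*(j^3 - 14*j^2 + 65*j - 100) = (j - 5)*(j + 3)*(j^2 - 9*j + 20) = (j - 5)^2*(j + 3)*(j - 4)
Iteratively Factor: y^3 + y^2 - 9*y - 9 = (y - 3)*(y^2 + 4*y + 3) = (y - 3)*(y + 1)*(y + 3)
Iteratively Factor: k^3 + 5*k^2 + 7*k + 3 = (k + 1)*(k^2 + 4*k + 3) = (k + 1)^2*(k + 3)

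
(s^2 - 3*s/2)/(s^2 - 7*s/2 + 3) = s/(s - 2)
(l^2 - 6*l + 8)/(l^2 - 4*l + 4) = (l - 4)/(l - 2)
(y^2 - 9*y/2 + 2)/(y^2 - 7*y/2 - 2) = (2*y - 1)/(2*y + 1)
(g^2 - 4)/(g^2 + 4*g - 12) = (g + 2)/(g + 6)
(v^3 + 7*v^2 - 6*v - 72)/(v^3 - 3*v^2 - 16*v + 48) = (v + 6)/(v - 4)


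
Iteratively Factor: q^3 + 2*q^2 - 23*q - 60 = (q + 3)*(q^2 - q - 20) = (q - 5)*(q + 3)*(q + 4)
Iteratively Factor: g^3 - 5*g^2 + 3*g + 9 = (g + 1)*(g^2 - 6*g + 9) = (g - 3)*(g + 1)*(g - 3)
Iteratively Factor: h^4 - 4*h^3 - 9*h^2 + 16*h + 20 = (h + 2)*(h^3 - 6*h^2 + 3*h + 10) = (h + 1)*(h + 2)*(h^2 - 7*h + 10) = (h - 5)*(h + 1)*(h + 2)*(h - 2)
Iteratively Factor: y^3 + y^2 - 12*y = (y + 4)*(y^2 - 3*y) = y*(y + 4)*(y - 3)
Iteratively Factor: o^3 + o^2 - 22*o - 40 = (o + 2)*(o^2 - o - 20) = (o + 2)*(o + 4)*(o - 5)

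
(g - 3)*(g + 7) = g^2 + 4*g - 21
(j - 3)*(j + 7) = j^2 + 4*j - 21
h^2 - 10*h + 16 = (h - 8)*(h - 2)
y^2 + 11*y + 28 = (y + 4)*(y + 7)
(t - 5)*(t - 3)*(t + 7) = t^3 - t^2 - 41*t + 105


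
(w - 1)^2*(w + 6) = w^3 + 4*w^2 - 11*w + 6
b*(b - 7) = b^2 - 7*b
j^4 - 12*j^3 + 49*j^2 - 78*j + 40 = (j - 5)*(j - 4)*(j - 2)*(j - 1)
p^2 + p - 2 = (p - 1)*(p + 2)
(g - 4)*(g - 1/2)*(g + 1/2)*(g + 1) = g^4 - 3*g^3 - 17*g^2/4 + 3*g/4 + 1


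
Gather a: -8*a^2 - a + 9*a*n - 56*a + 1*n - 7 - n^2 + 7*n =-8*a^2 + a*(9*n - 57) - n^2 + 8*n - 7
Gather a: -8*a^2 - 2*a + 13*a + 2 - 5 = -8*a^2 + 11*a - 3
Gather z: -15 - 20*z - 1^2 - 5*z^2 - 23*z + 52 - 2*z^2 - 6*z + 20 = -7*z^2 - 49*z + 56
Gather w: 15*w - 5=15*w - 5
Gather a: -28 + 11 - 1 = -18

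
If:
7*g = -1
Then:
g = -1/7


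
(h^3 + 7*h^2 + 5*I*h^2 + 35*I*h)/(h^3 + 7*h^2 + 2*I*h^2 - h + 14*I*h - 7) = h*(h + 5*I)/(h^2 + 2*I*h - 1)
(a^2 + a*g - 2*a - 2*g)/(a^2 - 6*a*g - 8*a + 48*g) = (a^2 + a*g - 2*a - 2*g)/(a^2 - 6*a*g - 8*a + 48*g)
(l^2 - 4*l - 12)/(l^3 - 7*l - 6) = (l - 6)/(l^2 - 2*l - 3)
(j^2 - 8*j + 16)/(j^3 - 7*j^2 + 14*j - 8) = (j - 4)/(j^2 - 3*j + 2)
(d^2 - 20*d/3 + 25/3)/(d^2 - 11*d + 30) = (d - 5/3)/(d - 6)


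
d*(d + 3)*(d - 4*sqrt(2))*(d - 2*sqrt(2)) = d^4 - 6*sqrt(2)*d^3 + 3*d^3 - 18*sqrt(2)*d^2 + 16*d^2 + 48*d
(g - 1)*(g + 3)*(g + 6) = g^3 + 8*g^2 + 9*g - 18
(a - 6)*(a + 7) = a^2 + a - 42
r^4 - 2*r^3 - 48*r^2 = r^2*(r - 8)*(r + 6)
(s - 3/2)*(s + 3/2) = s^2 - 9/4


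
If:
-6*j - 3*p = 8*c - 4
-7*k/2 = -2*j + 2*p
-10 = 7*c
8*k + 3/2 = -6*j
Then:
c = -10/7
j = 719/644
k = -165/161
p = 937/322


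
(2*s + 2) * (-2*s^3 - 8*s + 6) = -4*s^4 - 4*s^3 - 16*s^2 - 4*s + 12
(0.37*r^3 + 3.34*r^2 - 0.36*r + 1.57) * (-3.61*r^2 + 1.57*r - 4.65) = -1.3357*r^5 - 11.4765*r^4 + 4.8229*r^3 - 21.7639*r^2 + 4.1389*r - 7.3005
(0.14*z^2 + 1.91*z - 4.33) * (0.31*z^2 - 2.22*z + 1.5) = 0.0434*z^4 + 0.2813*z^3 - 5.3725*z^2 + 12.4776*z - 6.495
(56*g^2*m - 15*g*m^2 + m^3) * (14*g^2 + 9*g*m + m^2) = 784*g^4*m + 294*g^3*m^2 - 65*g^2*m^3 - 6*g*m^4 + m^5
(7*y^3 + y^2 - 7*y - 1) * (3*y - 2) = 21*y^4 - 11*y^3 - 23*y^2 + 11*y + 2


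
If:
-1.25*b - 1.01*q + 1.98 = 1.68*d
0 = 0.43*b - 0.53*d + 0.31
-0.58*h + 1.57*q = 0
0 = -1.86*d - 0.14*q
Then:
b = -1.07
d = -0.28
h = 10.16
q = 3.75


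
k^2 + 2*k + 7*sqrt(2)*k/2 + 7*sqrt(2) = (k + 2)*(k + 7*sqrt(2)/2)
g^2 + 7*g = g*(g + 7)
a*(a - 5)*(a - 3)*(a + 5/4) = a^4 - 27*a^3/4 + 5*a^2 + 75*a/4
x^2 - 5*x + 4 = (x - 4)*(x - 1)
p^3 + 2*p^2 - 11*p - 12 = (p - 3)*(p + 1)*(p + 4)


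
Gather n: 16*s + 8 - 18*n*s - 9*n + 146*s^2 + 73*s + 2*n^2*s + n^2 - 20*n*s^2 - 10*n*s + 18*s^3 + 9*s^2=n^2*(2*s + 1) + n*(-20*s^2 - 28*s - 9) + 18*s^3 + 155*s^2 + 89*s + 8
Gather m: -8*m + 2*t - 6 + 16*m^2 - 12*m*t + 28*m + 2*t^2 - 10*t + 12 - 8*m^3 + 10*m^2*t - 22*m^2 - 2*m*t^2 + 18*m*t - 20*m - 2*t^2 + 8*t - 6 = -8*m^3 + m^2*(10*t - 6) + m*(-2*t^2 + 6*t)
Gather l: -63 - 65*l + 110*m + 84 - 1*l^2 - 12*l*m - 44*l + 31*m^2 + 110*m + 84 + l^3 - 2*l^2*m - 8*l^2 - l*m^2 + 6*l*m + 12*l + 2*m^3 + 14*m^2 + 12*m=l^3 + l^2*(-2*m - 9) + l*(-m^2 - 6*m - 97) + 2*m^3 + 45*m^2 + 232*m + 105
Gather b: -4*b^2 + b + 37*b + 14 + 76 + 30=-4*b^2 + 38*b + 120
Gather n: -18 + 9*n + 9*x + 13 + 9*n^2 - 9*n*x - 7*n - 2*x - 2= 9*n^2 + n*(2 - 9*x) + 7*x - 7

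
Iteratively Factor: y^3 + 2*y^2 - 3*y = (y - 1)*(y^2 + 3*y) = (y - 1)*(y + 3)*(y)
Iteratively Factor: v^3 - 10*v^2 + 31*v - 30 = (v - 2)*(v^2 - 8*v + 15) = (v - 5)*(v - 2)*(v - 3)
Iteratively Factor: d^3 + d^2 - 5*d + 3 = (d - 1)*(d^2 + 2*d - 3) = (d - 1)^2*(d + 3)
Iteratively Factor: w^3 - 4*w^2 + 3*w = (w - 1)*(w^2 - 3*w) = (w - 3)*(w - 1)*(w)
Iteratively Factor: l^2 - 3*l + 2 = (l - 2)*(l - 1)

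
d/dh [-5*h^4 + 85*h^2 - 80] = -20*h^3 + 170*h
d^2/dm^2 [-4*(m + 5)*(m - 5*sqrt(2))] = -8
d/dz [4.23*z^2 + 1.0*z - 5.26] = 8.46*z + 1.0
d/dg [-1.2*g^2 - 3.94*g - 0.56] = -2.4*g - 3.94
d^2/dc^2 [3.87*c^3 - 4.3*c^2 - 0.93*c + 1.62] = 23.22*c - 8.6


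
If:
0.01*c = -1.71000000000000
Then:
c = -171.00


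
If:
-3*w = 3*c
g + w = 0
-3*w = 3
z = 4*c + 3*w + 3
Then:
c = 1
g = 1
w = -1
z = 4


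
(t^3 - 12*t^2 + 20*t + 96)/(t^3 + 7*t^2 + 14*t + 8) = (t^2 - 14*t + 48)/(t^2 + 5*t + 4)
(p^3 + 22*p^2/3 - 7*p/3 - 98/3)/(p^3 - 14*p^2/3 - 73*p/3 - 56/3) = (p^2 + 5*p - 14)/(p^2 - 7*p - 8)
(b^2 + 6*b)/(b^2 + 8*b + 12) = b/(b + 2)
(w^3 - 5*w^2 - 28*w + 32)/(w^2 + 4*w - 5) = (w^2 - 4*w - 32)/(w + 5)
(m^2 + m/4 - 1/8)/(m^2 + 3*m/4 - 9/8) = (8*m^2 + 2*m - 1)/(8*m^2 + 6*m - 9)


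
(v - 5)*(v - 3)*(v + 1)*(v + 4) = v^4 - 3*v^3 - 21*v^2 + 43*v + 60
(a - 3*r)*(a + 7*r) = a^2 + 4*a*r - 21*r^2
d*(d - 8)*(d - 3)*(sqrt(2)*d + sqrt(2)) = sqrt(2)*d^4 - 10*sqrt(2)*d^3 + 13*sqrt(2)*d^2 + 24*sqrt(2)*d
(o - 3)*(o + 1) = o^2 - 2*o - 3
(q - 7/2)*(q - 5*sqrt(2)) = q^2 - 5*sqrt(2)*q - 7*q/2 + 35*sqrt(2)/2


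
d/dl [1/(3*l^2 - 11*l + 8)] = (11 - 6*l)/(3*l^2 - 11*l + 8)^2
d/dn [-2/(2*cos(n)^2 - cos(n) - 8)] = 2*(1 - 4*cos(n))*sin(n)/(cos(n) - cos(2*n) + 7)^2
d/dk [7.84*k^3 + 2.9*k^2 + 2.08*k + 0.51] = 23.52*k^2 + 5.8*k + 2.08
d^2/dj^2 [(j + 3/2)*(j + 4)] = 2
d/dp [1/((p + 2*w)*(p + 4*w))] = 2*(-p - 3*w)/(p^4 + 12*p^3*w + 52*p^2*w^2 + 96*p*w^3 + 64*w^4)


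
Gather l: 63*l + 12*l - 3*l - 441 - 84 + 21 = 72*l - 504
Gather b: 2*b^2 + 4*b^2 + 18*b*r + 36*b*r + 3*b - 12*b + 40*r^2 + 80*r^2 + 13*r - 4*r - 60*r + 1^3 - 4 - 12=6*b^2 + b*(54*r - 9) + 120*r^2 - 51*r - 15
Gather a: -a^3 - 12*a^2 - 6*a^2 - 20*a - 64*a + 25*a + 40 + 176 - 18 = -a^3 - 18*a^2 - 59*a + 198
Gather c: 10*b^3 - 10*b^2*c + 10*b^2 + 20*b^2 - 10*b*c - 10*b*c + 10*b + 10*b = 10*b^3 + 30*b^2 + 20*b + c*(-10*b^2 - 20*b)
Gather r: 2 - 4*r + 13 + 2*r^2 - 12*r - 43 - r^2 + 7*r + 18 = r^2 - 9*r - 10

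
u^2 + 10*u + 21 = (u + 3)*(u + 7)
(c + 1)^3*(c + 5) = c^4 + 8*c^3 + 18*c^2 + 16*c + 5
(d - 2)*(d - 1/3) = d^2 - 7*d/3 + 2/3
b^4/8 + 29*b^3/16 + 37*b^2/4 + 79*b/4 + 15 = (b/4 + 1)*(b/2 + 1)*(b + 5/2)*(b + 6)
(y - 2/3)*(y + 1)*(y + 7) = y^3 + 22*y^2/3 + 5*y/3 - 14/3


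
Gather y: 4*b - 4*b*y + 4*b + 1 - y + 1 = 8*b + y*(-4*b - 1) + 2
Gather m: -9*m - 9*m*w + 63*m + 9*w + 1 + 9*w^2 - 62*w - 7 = m*(54 - 9*w) + 9*w^2 - 53*w - 6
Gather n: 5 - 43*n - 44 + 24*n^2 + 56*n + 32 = 24*n^2 + 13*n - 7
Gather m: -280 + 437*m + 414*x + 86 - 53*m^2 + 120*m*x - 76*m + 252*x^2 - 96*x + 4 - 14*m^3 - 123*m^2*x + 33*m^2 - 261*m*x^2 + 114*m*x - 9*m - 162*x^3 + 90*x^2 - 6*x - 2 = -14*m^3 + m^2*(-123*x - 20) + m*(-261*x^2 + 234*x + 352) - 162*x^3 + 342*x^2 + 312*x - 192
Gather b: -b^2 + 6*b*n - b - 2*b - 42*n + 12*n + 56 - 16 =-b^2 + b*(6*n - 3) - 30*n + 40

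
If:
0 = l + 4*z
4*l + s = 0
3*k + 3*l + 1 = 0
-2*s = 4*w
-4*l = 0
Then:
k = -1/3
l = 0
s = 0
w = 0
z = 0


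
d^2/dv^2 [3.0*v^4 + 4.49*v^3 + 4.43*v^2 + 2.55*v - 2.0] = 36.0*v^2 + 26.94*v + 8.86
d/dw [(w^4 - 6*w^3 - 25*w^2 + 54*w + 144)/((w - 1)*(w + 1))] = 2*(w^5 - 3*w^4 - 2*w^3 - 18*w^2 - 119*w - 27)/(w^4 - 2*w^2 + 1)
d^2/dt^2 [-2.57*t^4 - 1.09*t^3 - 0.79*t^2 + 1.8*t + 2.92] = -30.84*t^2 - 6.54*t - 1.58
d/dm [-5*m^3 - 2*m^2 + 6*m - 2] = -15*m^2 - 4*m + 6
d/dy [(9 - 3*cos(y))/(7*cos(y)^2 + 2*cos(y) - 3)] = 3*(-7*cos(y)^2 + 42*cos(y) + 3)*sin(y)/(-7*sin(y)^2 + 2*cos(y) + 4)^2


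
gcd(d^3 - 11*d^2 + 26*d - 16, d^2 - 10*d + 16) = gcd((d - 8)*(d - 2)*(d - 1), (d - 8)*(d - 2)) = d^2 - 10*d + 16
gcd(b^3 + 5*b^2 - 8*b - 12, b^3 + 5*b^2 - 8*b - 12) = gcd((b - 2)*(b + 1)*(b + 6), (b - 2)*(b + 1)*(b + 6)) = b^3 + 5*b^2 - 8*b - 12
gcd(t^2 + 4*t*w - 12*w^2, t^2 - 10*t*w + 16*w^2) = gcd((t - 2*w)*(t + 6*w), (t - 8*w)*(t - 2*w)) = t - 2*w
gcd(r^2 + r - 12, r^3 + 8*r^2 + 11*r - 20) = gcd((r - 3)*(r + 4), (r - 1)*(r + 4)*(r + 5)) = r + 4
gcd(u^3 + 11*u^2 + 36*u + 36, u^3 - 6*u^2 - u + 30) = u + 2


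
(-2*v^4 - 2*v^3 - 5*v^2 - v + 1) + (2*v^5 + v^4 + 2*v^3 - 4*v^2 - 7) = 2*v^5 - v^4 - 9*v^2 - v - 6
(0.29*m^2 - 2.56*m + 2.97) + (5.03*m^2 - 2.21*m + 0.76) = 5.32*m^2 - 4.77*m + 3.73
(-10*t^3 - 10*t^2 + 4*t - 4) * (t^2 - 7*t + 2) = -10*t^5 + 60*t^4 + 54*t^3 - 52*t^2 + 36*t - 8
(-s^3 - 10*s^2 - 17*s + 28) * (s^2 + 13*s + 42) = -s^5 - 23*s^4 - 189*s^3 - 613*s^2 - 350*s + 1176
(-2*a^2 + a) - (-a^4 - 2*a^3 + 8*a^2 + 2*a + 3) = a^4 + 2*a^3 - 10*a^2 - a - 3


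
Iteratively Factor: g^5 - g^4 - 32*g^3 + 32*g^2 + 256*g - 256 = (g + 4)*(g^4 - 5*g^3 - 12*g^2 + 80*g - 64) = (g + 4)^2*(g^3 - 9*g^2 + 24*g - 16) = (g - 4)*(g + 4)^2*(g^2 - 5*g + 4) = (g - 4)*(g - 1)*(g + 4)^2*(g - 4)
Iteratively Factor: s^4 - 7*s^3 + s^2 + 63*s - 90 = (s + 3)*(s^3 - 10*s^2 + 31*s - 30) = (s - 5)*(s + 3)*(s^2 - 5*s + 6) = (s - 5)*(s - 3)*(s + 3)*(s - 2)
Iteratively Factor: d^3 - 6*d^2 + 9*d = (d - 3)*(d^2 - 3*d) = d*(d - 3)*(d - 3)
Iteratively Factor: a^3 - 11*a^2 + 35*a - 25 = (a - 5)*(a^2 - 6*a + 5) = (a - 5)^2*(a - 1)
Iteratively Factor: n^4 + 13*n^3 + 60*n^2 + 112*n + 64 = (n + 4)*(n^3 + 9*n^2 + 24*n + 16) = (n + 4)^2*(n^2 + 5*n + 4) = (n + 4)^3*(n + 1)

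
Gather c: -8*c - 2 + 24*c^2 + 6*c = 24*c^2 - 2*c - 2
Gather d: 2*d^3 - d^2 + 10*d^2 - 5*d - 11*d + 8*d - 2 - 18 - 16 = 2*d^3 + 9*d^2 - 8*d - 36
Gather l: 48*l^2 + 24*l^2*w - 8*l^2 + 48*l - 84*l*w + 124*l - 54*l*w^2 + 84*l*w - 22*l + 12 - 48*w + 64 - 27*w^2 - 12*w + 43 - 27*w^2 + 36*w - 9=l^2*(24*w + 40) + l*(150 - 54*w^2) - 54*w^2 - 24*w + 110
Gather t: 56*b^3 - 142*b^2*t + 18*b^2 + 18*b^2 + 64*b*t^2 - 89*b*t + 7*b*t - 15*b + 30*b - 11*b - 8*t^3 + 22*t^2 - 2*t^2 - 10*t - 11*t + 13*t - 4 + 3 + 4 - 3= 56*b^3 + 36*b^2 + 4*b - 8*t^3 + t^2*(64*b + 20) + t*(-142*b^2 - 82*b - 8)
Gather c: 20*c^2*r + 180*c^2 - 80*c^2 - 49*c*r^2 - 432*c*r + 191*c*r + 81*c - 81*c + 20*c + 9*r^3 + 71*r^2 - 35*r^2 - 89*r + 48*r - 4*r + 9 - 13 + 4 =c^2*(20*r + 100) + c*(-49*r^2 - 241*r + 20) + 9*r^3 + 36*r^2 - 45*r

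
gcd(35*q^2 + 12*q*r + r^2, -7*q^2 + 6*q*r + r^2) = 7*q + r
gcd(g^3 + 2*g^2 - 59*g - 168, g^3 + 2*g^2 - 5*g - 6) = g + 3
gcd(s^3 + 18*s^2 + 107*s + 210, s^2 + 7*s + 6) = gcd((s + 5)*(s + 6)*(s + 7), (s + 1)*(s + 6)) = s + 6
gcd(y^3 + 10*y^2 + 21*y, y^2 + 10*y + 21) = y^2 + 10*y + 21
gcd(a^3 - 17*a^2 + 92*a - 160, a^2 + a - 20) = a - 4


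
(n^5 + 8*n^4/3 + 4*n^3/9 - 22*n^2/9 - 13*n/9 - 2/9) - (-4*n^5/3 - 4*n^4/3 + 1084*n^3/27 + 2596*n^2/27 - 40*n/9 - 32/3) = 7*n^5/3 + 4*n^4 - 1072*n^3/27 - 2662*n^2/27 + 3*n + 94/9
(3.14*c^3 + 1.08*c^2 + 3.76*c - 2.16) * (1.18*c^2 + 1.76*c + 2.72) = 3.7052*c^5 + 6.8008*c^4 + 14.8784*c^3 + 7.0064*c^2 + 6.4256*c - 5.8752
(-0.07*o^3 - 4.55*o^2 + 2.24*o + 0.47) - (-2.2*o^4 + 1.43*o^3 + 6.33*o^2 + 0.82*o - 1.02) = 2.2*o^4 - 1.5*o^3 - 10.88*o^2 + 1.42*o + 1.49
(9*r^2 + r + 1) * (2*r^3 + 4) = 18*r^5 + 2*r^4 + 2*r^3 + 36*r^2 + 4*r + 4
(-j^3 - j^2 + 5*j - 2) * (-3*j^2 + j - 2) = 3*j^5 + 2*j^4 - 14*j^3 + 13*j^2 - 12*j + 4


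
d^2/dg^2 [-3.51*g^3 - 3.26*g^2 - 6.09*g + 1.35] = -21.06*g - 6.52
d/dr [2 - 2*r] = -2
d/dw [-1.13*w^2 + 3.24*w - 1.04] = 3.24 - 2.26*w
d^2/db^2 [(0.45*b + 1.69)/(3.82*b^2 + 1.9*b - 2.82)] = ((0.45*b + 1.69)*(7.64*b + 1.9)*(15.28*b + 3.8) - (10.314*b + 14.6216)*(3.82*b^2 + 1.9*b - 2.82))/(3.82*b^2 + 1.9*b - 2.82)^3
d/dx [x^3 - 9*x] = 3*x^2 - 9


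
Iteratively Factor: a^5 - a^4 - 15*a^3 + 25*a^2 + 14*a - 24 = (a - 1)*(a^4 - 15*a^2 + 10*a + 24) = (a - 1)*(a + 4)*(a^3 - 4*a^2 + a + 6) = (a - 1)*(a + 1)*(a + 4)*(a^2 - 5*a + 6) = (a - 3)*(a - 1)*(a + 1)*(a + 4)*(a - 2)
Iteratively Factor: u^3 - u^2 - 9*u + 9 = (u - 1)*(u^2 - 9) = (u - 3)*(u - 1)*(u + 3)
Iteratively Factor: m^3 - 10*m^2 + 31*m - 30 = (m - 3)*(m^2 - 7*m + 10) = (m - 3)*(m - 2)*(m - 5)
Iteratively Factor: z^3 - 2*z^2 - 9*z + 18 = (z - 2)*(z^2 - 9) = (z - 2)*(z + 3)*(z - 3)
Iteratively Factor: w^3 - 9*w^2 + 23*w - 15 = (w - 3)*(w^2 - 6*w + 5) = (w - 3)*(w - 1)*(w - 5)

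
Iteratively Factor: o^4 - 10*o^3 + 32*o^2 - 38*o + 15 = (o - 1)*(o^3 - 9*o^2 + 23*o - 15) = (o - 5)*(o - 1)*(o^2 - 4*o + 3) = (o - 5)*(o - 1)^2*(o - 3)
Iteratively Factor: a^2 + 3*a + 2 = (a + 2)*(a + 1)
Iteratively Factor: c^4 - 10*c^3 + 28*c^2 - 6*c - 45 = (c + 1)*(c^3 - 11*c^2 + 39*c - 45) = (c - 5)*(c + 1)*(c^2 - 6*c + 9) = (c - 5)*(c - 3)*(c + 1)*(c - 3)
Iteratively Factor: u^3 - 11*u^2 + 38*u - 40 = (u - 4)*(u^2 - 7*u + 10) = (u - 4)*(u - 2)*(u - 5)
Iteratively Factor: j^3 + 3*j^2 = (j)*(j^2 + 3*j) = j^2*(j + 3)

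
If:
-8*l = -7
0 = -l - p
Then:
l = 7/8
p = -7/8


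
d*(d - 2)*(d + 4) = d^3 + 2*d^2 - 8*d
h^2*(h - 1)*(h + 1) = h^4 - h^2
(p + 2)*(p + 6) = p^2 + 8*p + 12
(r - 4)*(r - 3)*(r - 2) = r^3 - 9*r^2 + 26*r - 24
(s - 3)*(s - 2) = s^2 - 5*s + 6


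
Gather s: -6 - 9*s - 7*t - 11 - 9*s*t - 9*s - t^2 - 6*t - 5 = s*(-9*t - 18) - t^2 - 13*t - 22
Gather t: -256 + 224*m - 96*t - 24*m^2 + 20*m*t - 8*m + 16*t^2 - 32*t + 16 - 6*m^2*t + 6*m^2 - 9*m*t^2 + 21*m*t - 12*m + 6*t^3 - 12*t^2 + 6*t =-18*m^2 + 204*m + 6*t^3 + t^2*(4 - 9*m) + t*(-6*m^2 + 41*m - 122) - 240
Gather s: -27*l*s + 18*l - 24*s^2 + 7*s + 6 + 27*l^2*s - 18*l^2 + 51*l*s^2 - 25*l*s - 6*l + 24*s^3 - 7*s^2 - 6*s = -18*l^2 + 12*l + 24*s^3 + s^2*(51*l - 31) + s*(27*l^2 - 52*l + 1) + 6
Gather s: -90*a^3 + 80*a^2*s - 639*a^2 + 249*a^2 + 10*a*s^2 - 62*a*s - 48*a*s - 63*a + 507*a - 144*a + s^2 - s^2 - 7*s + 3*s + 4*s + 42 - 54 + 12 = -90*a^3 - 390*a^2 + 10*a*s^2 + 300*a + s*(80*a^2 - 110*a)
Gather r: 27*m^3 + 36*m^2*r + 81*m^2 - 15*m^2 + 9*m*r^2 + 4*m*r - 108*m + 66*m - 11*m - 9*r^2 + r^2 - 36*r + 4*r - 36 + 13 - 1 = 27*m^3 + 66*m^2 - 53*m + r^2*(9*m - 8) + r*(36*m^2 + 4*m - 32) - 24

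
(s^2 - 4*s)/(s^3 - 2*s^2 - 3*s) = (4 - s)/(-s^2 + 2*s + 3)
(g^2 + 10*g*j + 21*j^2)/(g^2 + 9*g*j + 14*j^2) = (g + 3*j)/(g + 2*j)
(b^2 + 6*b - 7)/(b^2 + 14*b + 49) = (b - 1)/(b + 7)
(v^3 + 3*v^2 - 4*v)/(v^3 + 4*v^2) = (v - 1)/v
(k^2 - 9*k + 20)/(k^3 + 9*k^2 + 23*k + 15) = (k^2 - 9*k + 20)/(k^3 + 9*k^2 + 23*k + 15)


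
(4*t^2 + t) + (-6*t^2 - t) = -2*t^2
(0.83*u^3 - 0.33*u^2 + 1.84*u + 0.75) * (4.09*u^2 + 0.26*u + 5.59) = 3.3947*u^5 - 1.1339*u^4 + 12.0795*u^3 + 1.7012*u^2 + 10.4806*u + 4.1925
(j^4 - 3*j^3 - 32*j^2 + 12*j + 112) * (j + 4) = j^5 + j^4 - 44*j^3 - 116*j^2 + 160*j + 448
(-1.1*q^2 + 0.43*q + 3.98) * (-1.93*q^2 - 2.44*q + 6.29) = 2.123*q^4 + 1.8541*q^3 - 15.6496*q^2 - 7.0065*q + 25.0342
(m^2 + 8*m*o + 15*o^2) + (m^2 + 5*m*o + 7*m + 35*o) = 2*m^2 + 13*m*o + 7*m + 15*o^2 + 35*o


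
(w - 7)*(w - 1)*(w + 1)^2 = w^4 - 6*w^3 - 8*w^2 + 6*w + 7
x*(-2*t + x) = -2*t*x + x^2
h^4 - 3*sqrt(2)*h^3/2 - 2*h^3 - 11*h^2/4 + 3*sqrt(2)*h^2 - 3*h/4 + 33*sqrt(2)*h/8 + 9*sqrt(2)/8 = (h - 3)*(h + 1/2)^2*(h - 3*sqrt(2)/2)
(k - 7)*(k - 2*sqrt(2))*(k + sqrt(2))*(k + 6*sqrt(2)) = k^4 - 7*k^3 + 5*sqrt(2)*k^3 - 35*sqrt(2)*k^2 - 16*k^2 - 24*sqrt(2)*k + 112*k + 168*sqrt(2)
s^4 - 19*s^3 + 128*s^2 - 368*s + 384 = (s - 8)*(s - 4)^2*(s - 3)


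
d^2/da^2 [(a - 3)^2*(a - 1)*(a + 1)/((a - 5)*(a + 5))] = 2*(a^6 - 75*a^4 - 144*a^3 + 4323*a^2 - 10800*a + 4775)/(a^6 - 75*a^4 + 1875*a^2 - 15625)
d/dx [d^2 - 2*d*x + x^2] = -2*d + 2*x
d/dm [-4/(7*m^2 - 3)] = 56*m/(7*m^2 - 3)^2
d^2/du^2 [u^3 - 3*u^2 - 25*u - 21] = 6*u - 6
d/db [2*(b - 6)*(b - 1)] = 4*b - 14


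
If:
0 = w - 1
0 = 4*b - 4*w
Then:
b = 1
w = 1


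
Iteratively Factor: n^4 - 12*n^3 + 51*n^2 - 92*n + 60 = (n - 2)*(n^3 - 10*n^2 + 31*n - 30) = (n - 3)*(n - 2)*(n^2 - 7*n + 10) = (n - 3)*(n - 2)^2*(n - 5)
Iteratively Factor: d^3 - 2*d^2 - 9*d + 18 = (d + 3)*(d^2 - 5*d + 6) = (d - 2)*(d + 3)*(d - 3)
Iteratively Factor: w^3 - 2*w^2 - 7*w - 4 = (w + 1)*(w^2 - 3*w - 4) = (w + 1)^2*(w - 4)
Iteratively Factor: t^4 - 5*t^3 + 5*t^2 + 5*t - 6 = (t + 1)*(t^3 - 6*t^2 + 11*t - 6) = (t - 1)*(t + 1)*(t^2 - 5*t + 6) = (t - 3)*(t - 1)*(t + 1)*(t - 2)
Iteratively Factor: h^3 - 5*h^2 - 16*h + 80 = (h - 5)*(h^2 - 16) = (h - 5)*(h + 4)*(h - 4)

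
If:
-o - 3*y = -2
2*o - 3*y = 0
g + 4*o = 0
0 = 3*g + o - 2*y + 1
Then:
No Solution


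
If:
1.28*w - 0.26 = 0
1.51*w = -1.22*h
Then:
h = -0.25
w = 0.20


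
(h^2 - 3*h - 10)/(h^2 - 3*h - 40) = (-h^2 + 3*h + 10)/(-h^2 + 3*h + 40)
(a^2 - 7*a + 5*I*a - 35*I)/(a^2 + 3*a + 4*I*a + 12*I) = (a^2 + a*(-7 + 5*I) - 35*I)/(a^2 + a*(3 + 4*I) + 12*I)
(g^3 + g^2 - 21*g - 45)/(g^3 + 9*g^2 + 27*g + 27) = (g - 5)/(g + 3)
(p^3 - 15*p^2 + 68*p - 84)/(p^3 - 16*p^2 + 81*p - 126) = (p - 2)/(p - 3)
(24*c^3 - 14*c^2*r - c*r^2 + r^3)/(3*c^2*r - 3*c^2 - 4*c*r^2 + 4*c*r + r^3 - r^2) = (-8*c^2 + 2*c*r + r^2)/(-c*r + c + r^2 - r)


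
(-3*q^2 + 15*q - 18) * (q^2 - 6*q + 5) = -3*q^4 + 33*q^3 - 123*q^2 + 183*q - 90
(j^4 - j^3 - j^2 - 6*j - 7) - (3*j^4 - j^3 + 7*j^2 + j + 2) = -2*j^4 - 8*j^2 - 7*j - 9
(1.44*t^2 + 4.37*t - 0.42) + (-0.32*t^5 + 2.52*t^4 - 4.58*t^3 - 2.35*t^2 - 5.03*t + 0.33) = -0.32*t^5 + 2.52*t^4 - 4.58*t^3 - 0.91*t^2 - 0.66*t - 0.09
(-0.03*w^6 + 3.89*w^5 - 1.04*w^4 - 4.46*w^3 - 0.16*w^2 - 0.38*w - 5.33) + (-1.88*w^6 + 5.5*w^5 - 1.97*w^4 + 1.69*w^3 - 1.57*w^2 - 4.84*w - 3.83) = -1.91*w^6 + 9.39*w^5 - 3.01*w^4 - 2.77*w^3 - 1.73*w^2 - 5.22*w - 9.16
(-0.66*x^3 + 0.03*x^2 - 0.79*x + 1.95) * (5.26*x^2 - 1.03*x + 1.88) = -3.4716*x^5 + 0.8376*x^4 - 5.4271*x^3 + 11.1271*x^2 - 3.4937*x + 3.666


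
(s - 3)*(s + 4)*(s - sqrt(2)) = s^3 - sqrt(2)*s^2 + s^2 - 12*s - sqrt(2)*s + 12*sqrt(2)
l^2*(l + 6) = l^3 + 6*l^2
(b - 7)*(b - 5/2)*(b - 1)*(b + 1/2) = b^4 - 10*b^3 + 87*b^2/4 - 4*b - 35/4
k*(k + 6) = k^2 + 6*k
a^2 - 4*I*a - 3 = (a - 3*I)*(a - I)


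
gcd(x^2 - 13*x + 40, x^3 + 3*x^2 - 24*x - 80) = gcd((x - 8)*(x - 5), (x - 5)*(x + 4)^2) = x - 5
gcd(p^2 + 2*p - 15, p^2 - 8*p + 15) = p - 3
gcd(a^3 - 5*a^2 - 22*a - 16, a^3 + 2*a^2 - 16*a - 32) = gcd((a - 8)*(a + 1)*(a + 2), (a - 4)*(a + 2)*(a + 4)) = a + 2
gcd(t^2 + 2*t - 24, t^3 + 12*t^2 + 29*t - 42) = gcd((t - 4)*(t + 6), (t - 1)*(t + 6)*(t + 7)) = t + 6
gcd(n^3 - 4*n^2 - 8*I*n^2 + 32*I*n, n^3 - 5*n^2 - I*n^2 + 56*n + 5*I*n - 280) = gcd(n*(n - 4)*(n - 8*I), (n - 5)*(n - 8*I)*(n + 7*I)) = n - 8*I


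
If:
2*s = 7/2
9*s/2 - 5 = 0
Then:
No Solution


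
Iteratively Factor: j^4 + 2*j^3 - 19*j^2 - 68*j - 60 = (j + 2)*(j^3 - 19*j - 30) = (j + 2)*(j + 3)*(j^2 - 3*j - 10) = (j + 2)^2*(j + 3)*(j - 5)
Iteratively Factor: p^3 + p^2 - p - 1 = (p + 1)*(p^2 - 1) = (p - 1)*(p + 1)*(p + 1)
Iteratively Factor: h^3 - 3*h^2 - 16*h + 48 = (h - 4)*(h^2 + h - 12) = (h - 4)*(h - 3)*(h + 4)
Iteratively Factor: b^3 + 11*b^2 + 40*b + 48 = (b + 3)*(b^2 + 8*b + 16) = (b + 3)*(b + 4)*(b + 4)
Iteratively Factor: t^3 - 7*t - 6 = (t + 1)*(t^2 - t - 6) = (t - 3)*(t + 1)*(t + 2)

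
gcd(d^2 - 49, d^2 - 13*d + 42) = d - 7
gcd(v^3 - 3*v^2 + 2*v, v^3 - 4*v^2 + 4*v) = v^2 - 2*v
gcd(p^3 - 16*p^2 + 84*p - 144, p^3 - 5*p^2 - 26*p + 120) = p^2 - 10*p + 24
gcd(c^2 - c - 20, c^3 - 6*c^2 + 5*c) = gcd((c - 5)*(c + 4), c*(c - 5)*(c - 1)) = c - 5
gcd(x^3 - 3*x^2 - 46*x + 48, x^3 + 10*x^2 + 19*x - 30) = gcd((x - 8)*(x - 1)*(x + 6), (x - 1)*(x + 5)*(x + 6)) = x^2 + 5*x - 6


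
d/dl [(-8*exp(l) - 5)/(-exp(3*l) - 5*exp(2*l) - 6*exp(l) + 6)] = (-(8*exp(l) + 5)*(3*exp(2*l) + 10*exp(l) + 6) + 8*exp(3*l) + 40*exp(2*l) + 48*exp(l) - 48)*exp(l)/(exp(3*l) + 5*exp(2*l) + 6*exp(l) - 6)^2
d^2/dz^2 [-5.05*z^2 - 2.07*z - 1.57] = -10.1000000000000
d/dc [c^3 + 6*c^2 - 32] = 3*c*(c + 4)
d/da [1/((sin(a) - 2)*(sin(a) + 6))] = -2*(sin(a) + 2)*cos(a)/((sin(a) - 2)^2*(sin(a) + 6)^2)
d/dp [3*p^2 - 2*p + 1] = 6*p - 2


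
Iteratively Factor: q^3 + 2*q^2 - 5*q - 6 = (q + 3)*(q^2 - q - 2) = (q + 1)*(q + 3)*(q - 2)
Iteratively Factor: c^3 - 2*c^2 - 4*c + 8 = (c - 2)*(c^2 - 4) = (c - 2)*(c + 2)*(c - 2)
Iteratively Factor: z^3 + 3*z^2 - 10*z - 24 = (z + 4)*(z^2 - z - 6) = (z + 2)*(z + 4)*(z - 3)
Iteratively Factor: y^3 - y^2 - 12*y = (y)*(y^2 - y - 12) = y*(y + 3)*(y - 4)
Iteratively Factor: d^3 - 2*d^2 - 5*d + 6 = (d - 3)*(d^2 + d - 2) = (d - 3)*(d - 1)*(d + 2)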